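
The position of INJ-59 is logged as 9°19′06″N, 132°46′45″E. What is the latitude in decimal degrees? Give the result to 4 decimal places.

9° + 19′/60 + 6″/3600 = 9 + 0.31667 + 0.00167 = 9.3183°

9.3183°N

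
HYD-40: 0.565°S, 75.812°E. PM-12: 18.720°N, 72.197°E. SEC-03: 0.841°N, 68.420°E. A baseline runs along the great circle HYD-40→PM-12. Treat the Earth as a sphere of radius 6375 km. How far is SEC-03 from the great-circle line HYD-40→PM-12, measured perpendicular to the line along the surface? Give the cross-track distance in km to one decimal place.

781.2 km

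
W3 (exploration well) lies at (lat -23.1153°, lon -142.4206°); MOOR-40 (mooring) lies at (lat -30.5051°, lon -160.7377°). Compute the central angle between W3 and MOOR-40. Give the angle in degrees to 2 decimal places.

17.91°

Δφ = -7.3898°,  Δλ = -18.3171°
a = sin²(Δφ/2) + cos φ₁ cos φ₂ sin²(Δλ/2) = 0.024228
c = 2·arcsin(√a) = 0.312578 rad = 17.9094°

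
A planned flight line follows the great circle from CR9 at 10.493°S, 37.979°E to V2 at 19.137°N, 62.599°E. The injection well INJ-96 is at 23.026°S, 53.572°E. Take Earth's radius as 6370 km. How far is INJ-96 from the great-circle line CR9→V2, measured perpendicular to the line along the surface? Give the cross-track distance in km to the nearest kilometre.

2161 km

δ₁₃ = central angle CR9→INJ-96 = 0.339668 rad  (haversine)
θ₁₃ = bearing CR9→INJ-96 = 132.054°,  θ₁₂ = bearing CR9→V2 = 39.423°
dₓₜ = R·arcsin(sin δ₁₃ · sin(θ₁₃ − θ₁₂)) = 6370·arcsin(0.33317·sin(92.631°)) = 2161.312 km
|dₓₜ| = 2161.312 km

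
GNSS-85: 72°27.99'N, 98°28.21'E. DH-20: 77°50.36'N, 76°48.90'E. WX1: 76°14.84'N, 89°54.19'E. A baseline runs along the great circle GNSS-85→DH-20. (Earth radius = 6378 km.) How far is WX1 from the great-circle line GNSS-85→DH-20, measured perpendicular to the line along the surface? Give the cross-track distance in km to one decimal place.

GNSS-85: φ = +72.46650°, λ = +98.47017°
DH-20: φ = +77.83933°, λ = +76.81500°
WX1: φ = +76.24733°, λ = +89.90317°
δ₁₃ = central angle GNSS-85→WX1 = 0.077162 rad  (haversine)
θ₁₃ = bearing GNSS-85→WX1 = 332.651°,  θ₁₂ = bearing GNSS-85→DH-20 = 324.208°
dₓₜ = R·arcsin(sin δ₁₃ · sin(θ₁₃ − θ₁₂)) = 6378·arcsin(0.07709·sin(8.443°)) = 72.192 km
|dₓₜ| = 72.192 km

72.2 km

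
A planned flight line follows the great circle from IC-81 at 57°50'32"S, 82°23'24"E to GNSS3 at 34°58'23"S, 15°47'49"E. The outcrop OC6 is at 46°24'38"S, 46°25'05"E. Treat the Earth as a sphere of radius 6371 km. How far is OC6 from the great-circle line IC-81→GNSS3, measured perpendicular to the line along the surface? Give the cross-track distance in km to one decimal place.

655.4 km

IC-81: φ = -57.84222°, λ = +82.39000°
GNSS3: φ = -34.97306°, λ = +15.79694°
OC6: φ = -46.41056°, λ = +46.41806°
δ₁₃ = central angle IC-81→OC6 = 0.427077 rad  (haversine)
θ₁₃ = bearing IC-81→OC6 = 282.109°,  θ₁₂ = bearing IC-81→GNSS3 = 267.754°
dₓₜ = R·arcsin(sin δ₁₃ · sin(θ₁₃ − θ₁₂)) = 6371·arcsin(0.41421·sin(14.355°)) = 655.439 km
|dₓₜ| = 655.439 km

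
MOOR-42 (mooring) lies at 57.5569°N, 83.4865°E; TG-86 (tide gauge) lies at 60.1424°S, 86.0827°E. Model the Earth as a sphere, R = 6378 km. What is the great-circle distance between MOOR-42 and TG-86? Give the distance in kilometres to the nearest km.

13104 km

Δφ = -117.6993°,  Δλ = 2.5962°
a = sin²(Δφ/2) + cos φ₁ cos φ₂ sin²(Δλ/2) = 0.732553
c = 2·arcsin(√a) = 2.054550 rad = 117.7170°
d = R·c = 6378 × 2.054550 = 13103.9 km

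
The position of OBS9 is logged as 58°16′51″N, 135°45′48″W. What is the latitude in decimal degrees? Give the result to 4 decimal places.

58.2808°N

58° + 16′/60 + 51″/3600 = 58 + 0.26667 + 0.01417 = 58.2808°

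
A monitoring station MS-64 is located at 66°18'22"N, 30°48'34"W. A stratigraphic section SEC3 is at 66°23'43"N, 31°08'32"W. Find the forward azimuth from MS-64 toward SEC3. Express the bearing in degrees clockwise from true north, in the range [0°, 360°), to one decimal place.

MS-64: φ = +66.30611°, λ = -30.80944°
SEC3: φ = +66.39528°, λ = -31.14222°
Δλ = -0.3328°
y = sin Δλ · cos φ₂ = -0.002326
x = cos φ₁ sin φ₂ − sin φ₁ cos φ₂ cos Δλ = 0.001562
θ = atan2(y, x) = -56.1060° → 303.8940° (mod 360°)

303.9°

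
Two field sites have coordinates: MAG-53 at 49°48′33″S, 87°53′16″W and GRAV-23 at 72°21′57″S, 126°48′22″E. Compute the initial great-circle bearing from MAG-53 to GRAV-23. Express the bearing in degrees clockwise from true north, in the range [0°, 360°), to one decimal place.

192.1°

MAG-53: φ = -49.80917°, λ = -87.88778°
GRAV-23: φ = -72.36583°, λ = +126.80611°
Δλ = -145.3061°
y = sin Δλ · cos φ₂ = -0.172430
x = cos φ₁ sin φ₂ − sin φ₁ cos φ₂ cos Δλ = -0.805281
θ = atan2(y, x) = -167.9141° → 192.0859° (mod 360°)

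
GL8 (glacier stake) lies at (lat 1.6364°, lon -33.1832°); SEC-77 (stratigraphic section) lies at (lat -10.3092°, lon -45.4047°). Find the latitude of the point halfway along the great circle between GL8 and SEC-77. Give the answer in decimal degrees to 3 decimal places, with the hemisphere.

Bx = cos φ₂ cos Δλ = 0.961559,  By = cos φ₂ sin Δλ = -0.208274
φₘ = atan2(sin φ₁ + sin φ₂, √((cos φ₁ + Bx)² + By²)) = -4.36108°
λₘ = λ₁ + atan2(By, cos φ₁ + Bx) = -39.24529°

4.361°S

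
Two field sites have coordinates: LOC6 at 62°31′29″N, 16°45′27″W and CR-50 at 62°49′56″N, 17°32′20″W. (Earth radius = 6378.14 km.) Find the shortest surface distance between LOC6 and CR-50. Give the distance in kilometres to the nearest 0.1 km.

LOC6: φ = +62.52472°, λ = -16.75750°
CR-50: φ = +62.83222°, λ = -17.53889°
Δφ = 0.3075°,  Δλ = -0.7814°
a = sin²(Δφ/2) + cos φ₁ cos φ₂ sin²(Δλ/2) = 0.000017
c = 2·arcsin(√a) = 0.008245 rad = 0.4724°
d = R·c = 6378.14 × 0.008245 = 52.6 km

52.6 km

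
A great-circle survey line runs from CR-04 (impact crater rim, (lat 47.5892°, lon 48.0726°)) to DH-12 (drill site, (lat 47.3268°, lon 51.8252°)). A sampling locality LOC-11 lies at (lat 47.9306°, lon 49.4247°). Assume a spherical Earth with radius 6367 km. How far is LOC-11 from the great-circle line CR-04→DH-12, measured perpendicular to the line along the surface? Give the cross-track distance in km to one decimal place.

46.6 km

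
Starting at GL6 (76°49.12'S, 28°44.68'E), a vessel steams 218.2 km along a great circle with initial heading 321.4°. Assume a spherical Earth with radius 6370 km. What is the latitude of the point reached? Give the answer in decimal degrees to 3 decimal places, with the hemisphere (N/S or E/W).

75.235°S

GL6: φ = -76.81867°, λ = +28.74467°
δ = d/R = 218.2/6370 = 0.034254 rad
φ₂ = arcsin(sin φ₁ cos δ + cos φ₁ sin δ cos θ)
   = arcsin(-0.97365·0.99941 + 0.22803·0.03425·0.78152) = -75.23488°
λ₂ = λ₁ + atan2(sin θ sin δ cos φ₁, cos δ − sin φ₁ sin φ₂) = 23.93553°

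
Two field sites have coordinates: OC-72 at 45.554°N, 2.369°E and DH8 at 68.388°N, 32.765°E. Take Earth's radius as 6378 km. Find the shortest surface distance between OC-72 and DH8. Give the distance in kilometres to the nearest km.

3073 km

Δφ = 22.8340°,  Δλ = 30.3960°
a = sin²(Δφ/2) + cos φ₁ cos φ₂ sin²(Δλ/2) = 0.056909
c = 2·arcsin(√a) = 0.481755 rad = 27.6026°
d = R·c = 6378 × 0.481755 = 3072.6 km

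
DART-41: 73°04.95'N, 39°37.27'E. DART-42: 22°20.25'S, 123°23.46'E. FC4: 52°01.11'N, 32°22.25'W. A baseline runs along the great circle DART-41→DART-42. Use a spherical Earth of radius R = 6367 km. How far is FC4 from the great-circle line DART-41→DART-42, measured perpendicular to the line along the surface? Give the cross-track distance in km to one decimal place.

DART-41: φ = +73.08250°, λ = +39.62117°
DART-42: φ = -22.33750°, λ = +123.39100°
FC4: φ = +52.01850°, λ = -32.37083°
δ₁₃ = central angle DART-41→FC4 = 0.627561 rad  (haversine)
θ₁₃ = bearing DART-41→FC4 = 274.625°,  θ₁₂ = bearing DART-41→DART-42 = 102.665°
dₓₜ = R·arcsin(sin δ₁₃ · sin(θ₁₃ − θ₁₂)) = 6367·arcsin(0.58717·sin(171.960°)) = 523.496 km
|dₓₜ| = 523.496 km

523.5 km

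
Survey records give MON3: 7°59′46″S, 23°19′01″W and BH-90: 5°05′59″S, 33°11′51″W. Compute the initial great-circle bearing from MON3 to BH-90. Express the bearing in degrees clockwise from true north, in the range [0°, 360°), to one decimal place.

285.8°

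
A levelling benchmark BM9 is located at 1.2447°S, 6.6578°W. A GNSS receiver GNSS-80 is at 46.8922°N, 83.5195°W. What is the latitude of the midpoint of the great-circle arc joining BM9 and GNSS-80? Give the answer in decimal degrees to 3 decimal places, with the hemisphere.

Bx = cos φ₂ cos Δλ = 0.155332,  By = cos φ₂ sin Δλ = -0.665485
φₘ = atan2(sin φ₁ + sin φ₂, √((cos φ₁ + Bx)² + By²)) = 27.98433°
λₘ = λ₁ + atan2(By, cos φ₁ + Bx) = -36.60532°

27.984°N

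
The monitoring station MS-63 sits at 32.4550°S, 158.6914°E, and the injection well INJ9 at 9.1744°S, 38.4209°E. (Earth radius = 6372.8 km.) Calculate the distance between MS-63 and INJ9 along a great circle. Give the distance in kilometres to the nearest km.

12183 km

Δφ = 23.2806°,  Δλ = -120.2705°
a = sin²(Δφ/2) + cos φ₁ cos φ₂ sin²(Δλ/2) = 0.667175
c = 2·arcsin(√a) = 1.911711 rad = 109.5330°
d = R·c = 6372.8 × 1.911711 = 12183.0 km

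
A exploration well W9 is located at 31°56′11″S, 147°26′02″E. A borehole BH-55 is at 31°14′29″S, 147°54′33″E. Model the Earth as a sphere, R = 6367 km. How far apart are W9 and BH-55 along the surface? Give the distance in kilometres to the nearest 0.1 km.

89.4 km

W9: φ = -31.93639°, λ = +147.43389°
BH-55: φ = -31.24139°, λ = +147.90917°
Δφ = 0.6950°,  Δλ = 0.4753°
a = sin²(Δφ/2) + cos φ₁ cos φ₂ sin²(Δλ/2) = 0.000049
c = 2·arcsin(√a) = 0.014038 rad = 0.8043°
d = R·c = 6367 × 0.014038 = 89.4 km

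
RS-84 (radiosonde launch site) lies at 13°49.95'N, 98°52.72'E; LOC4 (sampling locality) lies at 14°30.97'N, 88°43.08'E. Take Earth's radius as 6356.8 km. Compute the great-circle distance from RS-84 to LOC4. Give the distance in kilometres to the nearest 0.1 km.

1095.5 km

RS-84: φ = +13.83250°, λ = +98.87867°
LOC4: φ = +14.51617°, λ = +88.71800°
Δφ = 0.6837°,  Δλ = -10.1607°
a = sin²(Δφ/2) + cos φ₁ cos φ₂ sin²(Δλ/2) = 0.007407
c = 2·arcsin(√a) = 0.172337 rad = 9.8742°
d = R·c = 6356.8 × 0.172337 = 1095.5 km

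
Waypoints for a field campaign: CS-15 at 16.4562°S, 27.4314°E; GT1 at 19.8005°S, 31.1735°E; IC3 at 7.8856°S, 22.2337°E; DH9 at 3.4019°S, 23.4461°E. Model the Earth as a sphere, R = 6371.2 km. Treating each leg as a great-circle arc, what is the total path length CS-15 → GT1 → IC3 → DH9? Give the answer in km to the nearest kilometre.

CS-15→GT1: c = 0.085194 rad, d = 542.79 km
GT1→IC3: c = 0.257091 rad, d = 1637.98 km
IC3→DH9: c = 0.081038 rad, d = 516.31 km
Total = 542.79 + 1637.98 + 516.31 = 2697.07 km

2697 km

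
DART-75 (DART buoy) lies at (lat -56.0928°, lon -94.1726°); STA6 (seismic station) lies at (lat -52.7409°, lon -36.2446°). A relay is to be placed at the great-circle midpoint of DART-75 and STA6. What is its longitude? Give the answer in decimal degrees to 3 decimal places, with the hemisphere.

63.912°W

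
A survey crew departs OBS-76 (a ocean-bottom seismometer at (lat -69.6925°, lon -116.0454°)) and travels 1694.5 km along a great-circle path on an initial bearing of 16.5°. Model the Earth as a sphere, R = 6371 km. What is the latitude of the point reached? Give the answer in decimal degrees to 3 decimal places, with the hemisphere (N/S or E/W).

δ = d/R = 1694.5/6371 = 0.265971 rad
φ₂ = arcsin(sin φ₁ cos δ + cos φ₁ sin δ cos θ)
   = arcsin(-0.93784·0.96484 + 0.34706·0.26285·0.95882) = -54.82541°
λ₂ = λ₁ + atan2(sin θ sin δ cos φ₁, cos δ − sin φ₁ sin φ₂) = -108.59956°

54.825°S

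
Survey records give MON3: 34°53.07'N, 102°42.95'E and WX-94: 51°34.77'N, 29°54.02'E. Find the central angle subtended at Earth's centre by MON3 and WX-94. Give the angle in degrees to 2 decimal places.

MON3: φ = +34.88450°, λ = +102.71583°
WX-94: φ = +51.57950°, λ = +29.90033°
Δφ = 16.6950°,  Δλ = -72.8155°
a = sin²(Δφ/2) + cos φ₁ cos φ₂ sin²(Δλ/2) = 0.200653
c = 2·arcsin(√a) = 0.928926 rad = 53.2235°

53.22°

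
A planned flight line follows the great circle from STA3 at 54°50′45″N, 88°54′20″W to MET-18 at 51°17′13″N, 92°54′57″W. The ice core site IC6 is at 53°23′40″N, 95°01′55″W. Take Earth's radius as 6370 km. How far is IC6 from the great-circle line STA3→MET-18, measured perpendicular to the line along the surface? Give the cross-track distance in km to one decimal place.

245.3 km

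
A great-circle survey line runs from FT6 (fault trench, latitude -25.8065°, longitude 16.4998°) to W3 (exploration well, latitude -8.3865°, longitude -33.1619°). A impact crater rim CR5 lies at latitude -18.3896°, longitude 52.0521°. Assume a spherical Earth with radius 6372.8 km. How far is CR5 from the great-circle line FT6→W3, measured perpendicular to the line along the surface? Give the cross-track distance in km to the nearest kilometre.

1005 km

δ₁₃ = central angle FT6→CR5 = 0.587408 rad  (haversine)
θ₁₃ = bearing FT6→CR5 = 84.608°,  θ₁₂ = bearing FT6→W3 = 281.065°
dₓₜ = R·arcsin(sin δ₁₃ · sin(θ₁₃ − θ₁₂)) = 6372.8·arcsin(0.55421·sin(-196.458°)) = 1004.748 km
|dₓₜ| = 1004.748 km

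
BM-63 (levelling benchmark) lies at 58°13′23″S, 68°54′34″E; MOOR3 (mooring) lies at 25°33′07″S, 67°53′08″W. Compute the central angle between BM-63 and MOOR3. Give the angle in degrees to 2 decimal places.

BM-63: φ = -58.22306°, λ = +68.90944°
MOOR3: φ = -25.55194°, λ = -67.88556°
Δφ = 32.6711°,  Δλ = -136.7950°
a = sin²(Δφ/2) + cos φ₁ cos φ₂ sin²(Δλ/2) = 0.489818
c = 2·arcsin(√a) = 1.550430 rad = 88.8331°

88.83°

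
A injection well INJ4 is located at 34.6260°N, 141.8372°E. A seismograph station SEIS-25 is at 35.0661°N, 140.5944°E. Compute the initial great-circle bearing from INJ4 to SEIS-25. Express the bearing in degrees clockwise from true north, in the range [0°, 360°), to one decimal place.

293.7°

Δλ = -1.2428°
y = sin Δλ · cos φ₂ = -0.017752
x = cos φ₁ sin φ₂ − sin φ₁ cos φ₂ cos Δλ = 0.007791
θ = atan2(y, x) = -66.3061° → 293.6939° (mod 360°)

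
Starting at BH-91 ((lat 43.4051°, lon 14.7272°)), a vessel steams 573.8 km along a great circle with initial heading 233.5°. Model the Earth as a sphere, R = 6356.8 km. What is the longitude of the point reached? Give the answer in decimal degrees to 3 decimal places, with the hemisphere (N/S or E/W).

9.284°E

δ = d/R = 573.8/6356.8 = 0.090266 rad
φ₂ = arcsin(sin φ₁ cos δ + cos φ₁ sin δ cos θ)
   = arcsin(0.68715·0.99593 + 0.72651·0.09014·-0.59482) = 40.19565°
λ₂ = λ₁ + atan2(sin θ sin δ cos φ₁, cos δ − sin φ₁ sin φ₂) = 9.28366°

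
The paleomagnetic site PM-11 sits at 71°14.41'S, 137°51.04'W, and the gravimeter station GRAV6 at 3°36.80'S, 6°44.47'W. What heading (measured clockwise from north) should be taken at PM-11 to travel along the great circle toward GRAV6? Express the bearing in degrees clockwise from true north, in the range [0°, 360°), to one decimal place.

130.5°

PM-11: φ = -71.24017°, λ = -137.85067°
GRAV6: φ = -3.61333°, λ = -6.74117°
Δλ = 131.1095°
y = sin Δλ · cos φ₂ = 0.751957
x = cos φ₁ sin φ₂ − sin φ₁ cos φ₂ cos Δλ = -0.641601
θ = atan2(y, x) = 130.4722° → 130.4722° (mod 360°)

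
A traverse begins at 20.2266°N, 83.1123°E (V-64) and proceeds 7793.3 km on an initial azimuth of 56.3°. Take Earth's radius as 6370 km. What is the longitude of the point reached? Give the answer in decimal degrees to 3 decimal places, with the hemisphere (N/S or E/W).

163.033°E

δ = d/R = 7793.3/6370 = 1.223438 rad
φ₂ = arcsin(sin φ₁ cos δ + cos φ₁ sin δ cos θ)
   = arcsin(0.34573·0.34042 + 0.93833·0.94028·0.55484) = 37.38928°
λ₂ = λ₁ + atan2(sin θ sin δ cos φ₁, cos δ − sin φ₁ sin φ₂) = 163.03301°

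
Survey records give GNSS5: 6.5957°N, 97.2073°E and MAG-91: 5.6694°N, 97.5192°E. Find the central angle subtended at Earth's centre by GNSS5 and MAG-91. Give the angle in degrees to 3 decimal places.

Δφ = -0.9263°,  Δλ = 0.3119°
a = sin²(Δφ/2) + cos φ₁ cos φ₂ sin²(Δλ/2) = 0.000073
c = 2·arcsin(√a) = 0.017049 rad = 0.9768°

0.977°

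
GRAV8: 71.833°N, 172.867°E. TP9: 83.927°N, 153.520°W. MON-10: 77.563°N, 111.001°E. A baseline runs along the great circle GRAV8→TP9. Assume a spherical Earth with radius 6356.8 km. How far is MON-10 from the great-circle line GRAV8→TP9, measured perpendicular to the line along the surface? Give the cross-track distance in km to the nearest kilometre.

1514 km

δ₁₃ = central angle GRAV8→MON-10 = 0.285511 rad  (haversine)
θ₁₃ = bearing GRAV8→MON-10 = 317.599°,  θ₁₂ = bearing GRAV8→TP9 = 14.508°
dₓₜ = R·arcsin(sin δ₁₃ · sin(θ₁₃ − θ₁₂)) = 6356.8·arcsin(0.28165·sin(303.091°)) = -1514.276 km
|dₓₜ| = 1514.276 km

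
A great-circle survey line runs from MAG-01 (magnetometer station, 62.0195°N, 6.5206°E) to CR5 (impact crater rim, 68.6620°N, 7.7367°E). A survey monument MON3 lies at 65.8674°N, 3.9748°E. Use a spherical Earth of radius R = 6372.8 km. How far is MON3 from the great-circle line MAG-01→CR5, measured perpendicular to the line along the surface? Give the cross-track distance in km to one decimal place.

δ₁₃ = central angle MAG-01→MON3 = 0.069923 rad  (haversine)
θ₁₃ = bearing MAG-01→MON3 = 344.934°,  θ₁₂ = bearing MAG-01→CR5 = 3.817°
dₓₜ = R·arcsin(sin δ₁₃ · sin(θ₁₃ − θ₁₂)) = 6372.8·arcsin(0.06987·sin(341.117°)) = -144.109 km
|dₓₜ| = 144.109 km

144.1 km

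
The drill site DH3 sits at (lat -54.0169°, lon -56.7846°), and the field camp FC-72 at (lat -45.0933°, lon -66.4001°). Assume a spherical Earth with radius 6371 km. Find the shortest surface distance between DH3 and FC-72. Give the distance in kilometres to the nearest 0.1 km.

Δφ = 8.9236°,  Δλ = -9.6155°
a = sin²(Δφ/2) + cos φ₁ cos φ₂ sin²(Δλ/2) = 0.008966
c = 2·arcsin(√a) = 0.189658 rad = 10.8666°
d = R·c = 6371 × 0.189658 = 1208.3 km

1208.3 km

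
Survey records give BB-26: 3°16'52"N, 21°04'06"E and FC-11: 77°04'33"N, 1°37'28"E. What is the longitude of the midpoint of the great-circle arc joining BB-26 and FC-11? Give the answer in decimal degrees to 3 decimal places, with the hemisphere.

BB-26: φ = +3.28111°, λ = +21.06833°
FC-11: φ = +77.07583°, λ = +1.62444°
Bx = cos φ₂ cos Δλ = 0.210905,  By = cos φ₂ sin Δλ = -0.074453
φₘ = atan2(sin φ₁ + sin φ₂, √((cos φ₁ + Bx)² + By²)) = 40.42157°
λₘ = λ₁ + atan2(By, cos φ₁ + Bx) = 17.54514°

17.545°E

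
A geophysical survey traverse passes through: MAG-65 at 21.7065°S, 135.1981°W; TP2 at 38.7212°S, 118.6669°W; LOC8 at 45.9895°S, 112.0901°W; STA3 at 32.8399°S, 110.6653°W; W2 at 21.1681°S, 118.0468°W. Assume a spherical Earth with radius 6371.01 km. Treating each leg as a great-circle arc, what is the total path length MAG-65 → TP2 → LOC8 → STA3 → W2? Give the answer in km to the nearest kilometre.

6389 km

MAG-65→TP2: c = 0.386413 rad, d = 2461.84 km
TP2→LOC8: c = 0.152481 rad, d = 971.46 km
LOC8→STA3: c = 0.230296 rad, d = 1467.22 km
STA3→W2: c = 0.233643 rad, d = 1488.54 km
Total = 2461.84 + 971.46 + 1467.22 + 1488.54 = 6389.05 km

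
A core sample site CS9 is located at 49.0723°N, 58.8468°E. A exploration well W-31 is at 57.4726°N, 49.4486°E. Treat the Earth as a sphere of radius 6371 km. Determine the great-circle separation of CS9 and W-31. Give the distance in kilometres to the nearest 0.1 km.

Δφ = 8.4003°,  Δλ = -9.3982°
a = sin²(Δφ/2) + cos φ₁ cos φ₂ sin²(Δλ/2) = 0.007728
c = 2·arcsin(√a) = 0.176049 rad = 10.0869°
d = R·c = 6371 × 0.176049 = 1121.6 km

1121.6 km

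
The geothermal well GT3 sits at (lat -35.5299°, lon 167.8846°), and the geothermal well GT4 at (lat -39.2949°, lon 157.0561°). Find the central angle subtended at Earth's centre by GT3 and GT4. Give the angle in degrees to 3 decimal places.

Δφ = -3.7650°,  Δλ = -10.8285°
a = sin²(Δφ/2) + cos φ₁ cos φ₂ sin²(Δλ/2) = 0.006686
c = 2·arcsin(√a) = 0.163723 rad = 9.3806°

9.381°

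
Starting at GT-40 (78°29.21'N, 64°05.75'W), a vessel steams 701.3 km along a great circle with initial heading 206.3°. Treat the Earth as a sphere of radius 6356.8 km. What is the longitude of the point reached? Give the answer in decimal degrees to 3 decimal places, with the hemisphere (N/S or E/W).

GT-40: φ = +78.48683°, λ = -64.09583°
δ = d/R = 701.3/6356.8 = 0.110323 rad
φ₂ = arcsin(sin φ₁ cos δ + cos φ₁ sin δ cos θ)
   = arcsin(0.97988·0.99392 + 0.19959·0.11010·-0.89649) = 72.59639°
λ₂ = λ₁ + atan2(sin θ sin δ cos φ₁, cos δ − sin φ₁ sin φ₂) = -73.48240°

73.482°W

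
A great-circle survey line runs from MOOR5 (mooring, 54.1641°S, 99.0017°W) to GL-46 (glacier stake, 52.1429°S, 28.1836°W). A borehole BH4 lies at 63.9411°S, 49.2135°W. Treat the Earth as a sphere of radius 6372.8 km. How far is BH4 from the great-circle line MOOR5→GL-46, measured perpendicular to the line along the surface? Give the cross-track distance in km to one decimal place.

δ₁₃ = central angle MOOR5→BH4 = 0.463862 rad  (haversine)
θ₁₃ = bearing MOOR5→BH4 = 131.425°,  θ₁₂ = bearing MOOR5→GL-46 = 117.270°
dₓₜ = R·arcsin(sin δ₁₃ · sin(θ₁₃ − θ₁₂)) = 6372.8·arcsin(0.44741·sin(14.155°)) = 698.667 km
|dₓₜ| = 698.667 km

698.7 km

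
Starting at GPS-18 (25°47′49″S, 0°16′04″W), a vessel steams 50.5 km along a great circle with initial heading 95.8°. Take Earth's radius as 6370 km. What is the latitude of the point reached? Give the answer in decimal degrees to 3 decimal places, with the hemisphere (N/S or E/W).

GPS-18: φ = -25.79694°, λ = -0.26778°
δ = d/R = 50.5/6370 = 0.007928 rad
φ₂ = arcsin(sin φ₁ cos δ + cos φ₁ sin δ cos θ)
   = arcsin(-0.43518·0.99997 + 0.90034·0.00793·-0.10106) = -25.84198°
λ₂ = λ₁ + atan2(sin θ sin δ cos φ₁, cos δ − sin φ₁ sin φ₂) = 0.23434°

25.842°S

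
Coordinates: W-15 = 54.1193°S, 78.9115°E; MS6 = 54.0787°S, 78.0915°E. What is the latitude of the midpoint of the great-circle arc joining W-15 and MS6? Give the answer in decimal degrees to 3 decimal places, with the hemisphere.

54.100°S

Bx = cos φ₂ cos Δλ = 0.586613,  By = cos φ₂ sin Δλ = -0.008396
φₘ = atan2(sin φ₁ + sin φ₂, √((cos φ₁ + Bx)² + By²)) = -54.09970°
λₘ = λ₁ + atan2(By, cos φ₁ + Bx) = 78.50130°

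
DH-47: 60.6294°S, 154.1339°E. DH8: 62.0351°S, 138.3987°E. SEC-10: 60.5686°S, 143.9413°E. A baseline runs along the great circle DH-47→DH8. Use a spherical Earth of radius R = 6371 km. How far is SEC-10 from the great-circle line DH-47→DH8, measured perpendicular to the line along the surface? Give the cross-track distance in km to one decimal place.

131.0 km

δ₁₃ = central angle DH-47→SEC-10 = 0.087251 rad  (haversine)
θ₁₃ = bearing DH-47→SEC-10 = 266.252°,  θ₁₂ = bearing DH-47→DH8 = 252.603°
dₓₜ = R·arcsin(sin δ₁₃ · sin(θ₁₃ − θ₁₂)) = 6371·arcsin(0.08714·sin(13.649°)) = 131.012 km
|dₓₜ| = 131.012 km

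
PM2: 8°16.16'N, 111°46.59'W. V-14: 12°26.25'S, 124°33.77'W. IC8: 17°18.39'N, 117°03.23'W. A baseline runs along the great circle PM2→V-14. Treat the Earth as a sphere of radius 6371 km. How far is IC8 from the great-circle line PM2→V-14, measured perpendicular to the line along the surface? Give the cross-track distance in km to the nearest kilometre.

PM2: φ = +8.26933°, λ = -111.77650°
V-14: φ = -12.43750°, λ = -124.56283°
IC8: φ = +17.30650°, λ = -117.05383°
δ₁₃ = central angle PM2→IC8 = 0.181457 rad  (haversine)
θ₁₃ = bearing PM2→IC8 = 330.883°,  θ₁₂ = bearing PM2→V-14 = 211.687°
dₓₜ = R·arcsin(sin δ₁₃ · sin(θ₁₃ − θ₁₂)) = 6371·arcsin(0.18046·sin(119.195°)) = 1007.867 km
|dₓₜ| = 1007.867 km

1008 km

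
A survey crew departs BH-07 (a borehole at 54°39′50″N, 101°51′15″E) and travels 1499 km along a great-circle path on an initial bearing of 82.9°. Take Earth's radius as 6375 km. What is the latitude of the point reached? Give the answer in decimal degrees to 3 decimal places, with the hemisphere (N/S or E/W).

BH-07: φ = +54.66389°, λ = +101.85417°
δ = d/R = 1499/6375 = 0.235137 rad
φ₂ = arcsin(sin φ₁ cos δ + cos φ₁ sin δ cos θ)
   = arcsin(0.81577·0.97248 + 0.57837·0.23298·0.12360) = 54.09398°
λ₂ = λ₁ + atan2(sin θ sin δ cos φ₁, cos δ − sin φ₁ sin φ₂) = 125.07115°

54.094°N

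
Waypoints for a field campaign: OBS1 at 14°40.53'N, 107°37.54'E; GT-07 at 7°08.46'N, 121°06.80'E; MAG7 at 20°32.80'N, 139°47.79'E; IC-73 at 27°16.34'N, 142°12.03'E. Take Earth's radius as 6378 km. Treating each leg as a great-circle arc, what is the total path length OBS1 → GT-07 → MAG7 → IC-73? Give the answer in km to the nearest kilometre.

4989 km

OBS1: φ = +14.67550°, λ = +107.62567°
GT-07: φ = +7.14100°, λ = +121.11333°
MAG7: φ = +20.54667°, λ = +139.79650°
IC-73: φ = +27.27233°, λ = +142.20050°
OBS1→GT-07: c = 0.265761 rad, d = 1695.02 km
GT-07→MAG7: c = 0.392927 rad, d = 2506.09 km
MAG7→IC-73: c = 0.123482 rad, d = 787.57 km
Total = 1695.02 + 2506.09 + 787.57 = 4988.68 km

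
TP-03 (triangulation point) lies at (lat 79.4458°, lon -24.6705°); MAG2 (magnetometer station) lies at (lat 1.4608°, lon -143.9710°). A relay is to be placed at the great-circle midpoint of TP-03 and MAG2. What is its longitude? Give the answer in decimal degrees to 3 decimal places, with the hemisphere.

Bx = cos φ₂ cos Δλ = -0.489231,  By = cos φ₂ sin Δλ = -0.871782
φₘ = atan2(sin φ₁ + sin φ₂, √((cos φ₁ + Bx)² + By²)) = 47.50745°
λₘ = λ₁ + atan2(By, cos φ₁ + Bx) = -134.01568°

134.016°W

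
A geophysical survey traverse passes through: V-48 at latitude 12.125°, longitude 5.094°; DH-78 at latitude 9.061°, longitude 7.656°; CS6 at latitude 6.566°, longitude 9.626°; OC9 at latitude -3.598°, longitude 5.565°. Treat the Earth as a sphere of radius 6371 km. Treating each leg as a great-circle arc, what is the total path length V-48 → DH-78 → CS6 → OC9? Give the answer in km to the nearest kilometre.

V-48→DH-78: c = 0.069218 rad, d = 440.99 km
DH-78→CS6: c = 0.055285 rad, d = 352.22 km
CS6→OC9: c = 0.190987 rad, d = 1216.78 km
Total = 440.99 + 352.22 + 1216.78 = 2009.99 km

2010 km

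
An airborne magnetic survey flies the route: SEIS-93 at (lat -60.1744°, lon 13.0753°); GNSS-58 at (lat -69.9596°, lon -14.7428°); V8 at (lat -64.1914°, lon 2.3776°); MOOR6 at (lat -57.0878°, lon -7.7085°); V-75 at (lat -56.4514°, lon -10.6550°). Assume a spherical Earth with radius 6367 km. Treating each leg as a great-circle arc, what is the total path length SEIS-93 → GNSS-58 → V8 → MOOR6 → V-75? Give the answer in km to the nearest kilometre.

3797 km

SEIS-93→GNSS-58: c = 0.262459 rad, d = 1671.07 km
GNSS-58→V8: c = 0.152952 rad, d = 973.84 km
V8→MOOR6: c = 0.150686 rad, d = 959.42 km
MOOR6→V-75: c = 0.030289 rad, d = 192.85 km
Total = 1671.07 + 973.84 + 959.42 + 192.85 = 3797.18 km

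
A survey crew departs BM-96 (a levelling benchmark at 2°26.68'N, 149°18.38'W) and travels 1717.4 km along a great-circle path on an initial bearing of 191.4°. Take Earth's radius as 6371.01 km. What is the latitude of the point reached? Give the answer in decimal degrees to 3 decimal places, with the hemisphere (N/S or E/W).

BM-96: φ = +2.44467°, λ = -149.30633°
δ = d/R = 1717.4/6371.01 = 0.269565 rad
φ₂ = arcsin(sin φ₁ cos δ + cos φ₁ sin δ cos θ)
   = arcsin(0.04265·0.96389 + 0.99909·0.26631·-0.98027) = -12.69178°
λ₂ = λ₁ + atan2(sin θ sin δ cos φ₁, cos δ − sin φ₁ sin φ₂) = -152.39934°

12.692°S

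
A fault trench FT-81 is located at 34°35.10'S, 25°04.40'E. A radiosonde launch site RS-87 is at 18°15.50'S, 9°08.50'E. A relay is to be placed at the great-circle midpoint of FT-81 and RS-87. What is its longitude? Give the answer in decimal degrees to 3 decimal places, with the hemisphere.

16.536°E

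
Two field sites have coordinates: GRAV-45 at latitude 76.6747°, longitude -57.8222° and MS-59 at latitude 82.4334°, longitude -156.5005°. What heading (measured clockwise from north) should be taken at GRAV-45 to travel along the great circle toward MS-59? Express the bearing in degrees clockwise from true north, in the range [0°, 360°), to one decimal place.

Δλ = -98.6783°
y = sin Δλ · cos φ₂ = -0.130171
x = cos φ₁ sin φ₂ − sin φ₁ cos φ₂ cos Δλ = 0.247806
θ = atan2(y, x) = -27.7127° → 332.2873° (mod 360°)

332.3°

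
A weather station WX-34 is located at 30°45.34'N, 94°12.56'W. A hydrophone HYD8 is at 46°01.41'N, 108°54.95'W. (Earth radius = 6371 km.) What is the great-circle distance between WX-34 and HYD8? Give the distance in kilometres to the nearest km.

2120 km

WX-34: φ = +30.75567°, λ = -94.20933°
HYD8: φ = +46.02350°, λ = -108.91583°
Δφ = 15.2678°,  Δλ = -14.7065°
a = sin²(Δφ/2) + cos φ₁ cos φ₂ sin²(Δλ/2) = 0.027422
c = 2·arcsin(√a) = 0.332722 rad = 19.0636°
d = R·c = 6371 × 0.332722 = 2119.8 km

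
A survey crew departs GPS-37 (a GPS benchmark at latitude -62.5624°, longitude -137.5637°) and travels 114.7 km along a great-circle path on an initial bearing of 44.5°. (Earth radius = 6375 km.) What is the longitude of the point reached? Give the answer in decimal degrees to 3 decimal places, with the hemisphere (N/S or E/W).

δ = d/R = 114.7/6375 = 0.017992 rad
φ₂ = arcsin(sin φ₁ cos δ + cos φ₁ sin δ cos θ)
   = arcsin(-0.88751·0.99984 + 0.46078·0.01799·0.71325) = -61.81858°
λ₂ = λ₁ + atan2(sin θ sin δ cos φ₁, cos δ − sin φ₁ sin φ₂) = -136.03363°

136.034°W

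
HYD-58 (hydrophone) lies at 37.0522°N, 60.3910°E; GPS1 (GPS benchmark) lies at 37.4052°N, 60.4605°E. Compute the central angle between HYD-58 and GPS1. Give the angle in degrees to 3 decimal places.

0.357°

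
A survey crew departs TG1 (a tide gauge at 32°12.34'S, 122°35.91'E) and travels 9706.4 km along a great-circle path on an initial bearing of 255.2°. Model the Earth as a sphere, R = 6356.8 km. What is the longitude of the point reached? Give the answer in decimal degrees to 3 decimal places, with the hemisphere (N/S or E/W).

TG1: φ = -32.20567°, λ = +122.59850°
δ = d/R = 9706.4/6356.8 = 1.526932 rad
φ₂ = arcsin(sin φ₁ cos δ + cos φ₁ sin δ cos θ)
   = arcsin(-0.53296·0.04385 + 0.84614·0.99904·-0.25545) = -13.84556°
λ₂ = λ₁ + atan2(sin θ sin δ cos φ₁, cos δ − sin φ₁ sin φ₂) = 26.75178°

26.752°E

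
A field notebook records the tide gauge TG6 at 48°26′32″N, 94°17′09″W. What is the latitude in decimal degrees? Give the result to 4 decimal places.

48.4422°N

48° + 26′/60 + 32″/3600 = 48 + 0.43333 + 0.00889 = 48.4422°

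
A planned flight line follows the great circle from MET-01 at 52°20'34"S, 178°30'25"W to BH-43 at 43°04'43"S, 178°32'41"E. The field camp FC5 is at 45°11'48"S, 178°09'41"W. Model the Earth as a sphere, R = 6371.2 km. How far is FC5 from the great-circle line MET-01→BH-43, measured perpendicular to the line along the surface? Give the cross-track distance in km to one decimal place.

MET-01: φ = -52.34278°, λ = -178.50694°
BH-43: φ = -43.07861°, λ = +178.54472°
FC5: φ = -45.19667°, λ = -178.16139°
δ₁₃ = central angle MET-01→FC5 = 0.124786 rad  (haversine)
θ₁₃ = bearing MET-01→FC5 = 1.957°,  θ₁₂ = bearing MET-01→BH-43 = 346.803°
dₓₜ = R·arcsin(sin δ₁₃ · sin(θ₁₃ − θ₁₂)) = 6371.2·arcsin(0.12446·sin(-344.847°)) = 207.323 km
|dₓₜ| = 207.323 km

207.3 km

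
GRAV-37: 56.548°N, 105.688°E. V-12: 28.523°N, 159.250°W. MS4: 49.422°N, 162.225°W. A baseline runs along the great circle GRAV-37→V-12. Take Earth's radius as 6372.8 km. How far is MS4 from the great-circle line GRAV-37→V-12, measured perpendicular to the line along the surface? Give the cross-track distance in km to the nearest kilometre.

δ₁₃ = central angle GRAV-37→MS4 = 0.901229 rad  (haversine)
θ₁₃ = bearing GRAV-37→MS4 = 56.001°,  θ₁₂ = bearing GRAV-37→V-12 = 69.461°
dₓₜ = R·arcsin(sin δ₁₃ · sin(θ₁₃ − θ₁₂)) = 6372.8·arcsin(0.78409·sin(-13.459°)) = -1169.607 km
|dₓₜ| = 1169.607 km

1170 km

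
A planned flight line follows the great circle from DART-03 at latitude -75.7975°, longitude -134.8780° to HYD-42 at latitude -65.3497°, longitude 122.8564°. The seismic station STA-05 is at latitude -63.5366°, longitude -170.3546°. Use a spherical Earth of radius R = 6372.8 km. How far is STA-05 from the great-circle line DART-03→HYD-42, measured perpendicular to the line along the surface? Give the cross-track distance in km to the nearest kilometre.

δ₁₃ = central angle DART-03→STA-05 = 0.294687 rad  (haversine)
θ₁₃ = bearing DART-03→STA-05 = 297.068°,  θ₁₂ = bearing DART-03→HYD-42 = 232.842°
dₓₜ = R·arcsin(sin δ₁₃ · sin(θ₁₃ − θ₁₂)) = 6372.8·arcsin(0.29044·sin(64.226°)) = 1686.398 km
|dₓₜ| = 1686.398 km

1686 km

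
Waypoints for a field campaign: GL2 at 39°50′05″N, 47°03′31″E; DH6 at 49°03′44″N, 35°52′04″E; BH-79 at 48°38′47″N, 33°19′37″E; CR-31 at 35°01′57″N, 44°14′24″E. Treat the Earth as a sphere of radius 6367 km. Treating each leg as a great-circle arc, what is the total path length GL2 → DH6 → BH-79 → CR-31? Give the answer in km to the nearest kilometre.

GL2: φ = +39.83472°, λ = +47.05861°
DH6: φ = +49.06222°, λ = +35.86778°
BH-79: φ = +48.64639°, λ = +33.32694°
CR-31: φ = +35.03250°, λ = +44.24000°
GL2→DH6: c = 0.212567 rad, d = 1353.42 km
DH6→BH-79: c = 0.030066 rad, d = 191.43 km
BH-79→CR-31: c = 0.276121 rad, d = 1758.06 km
Total = 1353.42 + 191.43 + 1758.06 = 3302.91 km

3303 km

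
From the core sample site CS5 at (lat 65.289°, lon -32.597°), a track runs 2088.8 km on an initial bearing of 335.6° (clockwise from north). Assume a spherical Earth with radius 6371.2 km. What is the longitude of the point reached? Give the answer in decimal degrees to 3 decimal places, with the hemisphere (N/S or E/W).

78.392°W

δ = d/R = 2088.8/6371.2 = 0.327850 rad
φ₂ = arcsin(sin φ₁ cos δ + cos φ₁ sin δ cos θ)
   = arcsin(0.90843·0.94674 + 0.41804·0.32201·0.91068) = 79.30590°
λ₂ = λ₁ + atan2(sin θ sin δ cos φ₁, cos δ − sin φ₁ sin φ₂) = -78.39231°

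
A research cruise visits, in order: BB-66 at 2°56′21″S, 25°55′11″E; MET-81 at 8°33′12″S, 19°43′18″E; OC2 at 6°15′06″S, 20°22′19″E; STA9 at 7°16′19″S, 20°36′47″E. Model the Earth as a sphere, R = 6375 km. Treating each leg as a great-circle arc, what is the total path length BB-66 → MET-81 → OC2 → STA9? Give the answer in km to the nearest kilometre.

1310 km

BB-66: φ = -2.93917°, λ = +25.91972°
MET-81: φ = -8.55333°, λ = +19.72167°
OC2: φ = -6.25167°, λ = +20.37194°
STA9: φ = -7.27194°, λ = +20.61306°
BB-66→MET-81: c = 0.145521 rad, d = 927.70 km
MET-81→OC2: c = 0.041718 rad, d = 265.95 km
OC2→STA9: c = 0.018291 rad, d = 116.60 km
Total = 927.70 + 265.95 + 116.60 = 1310.26 km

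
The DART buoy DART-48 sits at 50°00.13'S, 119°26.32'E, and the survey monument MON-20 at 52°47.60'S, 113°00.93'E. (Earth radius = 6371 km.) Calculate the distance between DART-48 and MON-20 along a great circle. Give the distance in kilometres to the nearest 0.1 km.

DART-48: φ = -50.00217°, λ = +119.43867°
MON-20: φ = -52.79333°, λ = +113.01550°
Δφ = -2.7912°,  Δλ = -6.4232°
a = sin²(Δφ/2) + cos φ₁ cos φ₂ sin²(Δλ/2) = 0.001813
c = 2·arcsin(√a) = 0.085186 rad = 4.8808°
d = R·c = 6371 × 0.085186 = 542.7 km

542.7 km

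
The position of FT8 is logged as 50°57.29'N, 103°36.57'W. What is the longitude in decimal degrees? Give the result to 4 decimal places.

103° + 36.57′/60 = 103 + 0.60950 = 103.6095°

103.6095°W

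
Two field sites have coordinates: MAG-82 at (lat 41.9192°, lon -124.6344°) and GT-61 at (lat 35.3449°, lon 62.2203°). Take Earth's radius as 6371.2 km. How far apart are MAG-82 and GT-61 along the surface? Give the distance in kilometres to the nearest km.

Δφ = -6.5743°,  Δλ = -173.1453°
a = sin²(Δφ/2) + cos φ₁ cos φ₂ sin²(Δλ/2) = 0.608060
c = 2·arcsin(√a) = 1.788634 rad = 102.4812°
d = R·c = 6371.2 × 1.788634 = 11395.7 km

11396 km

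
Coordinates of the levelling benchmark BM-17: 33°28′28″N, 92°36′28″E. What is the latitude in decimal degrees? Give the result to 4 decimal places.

33° + 28′/60 + 28″/3600 = 33 + 0.46667 + 0.00778 = 33.4744°

33.4744°N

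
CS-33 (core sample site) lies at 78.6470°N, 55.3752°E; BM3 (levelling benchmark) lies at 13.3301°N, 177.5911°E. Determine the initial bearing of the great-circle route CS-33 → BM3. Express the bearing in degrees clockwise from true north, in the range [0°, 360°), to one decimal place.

Δλ = 122.2159°
y = sin Δλ · cos φ₂ = 0.823251
x = cos φ₁ sin φ₂ − sin φ₁ cos φ₂ cos Δλ = 0.553984
θ = atan2(y, x) = 56.0625° → 56.0625° (mod 360°)

56.1°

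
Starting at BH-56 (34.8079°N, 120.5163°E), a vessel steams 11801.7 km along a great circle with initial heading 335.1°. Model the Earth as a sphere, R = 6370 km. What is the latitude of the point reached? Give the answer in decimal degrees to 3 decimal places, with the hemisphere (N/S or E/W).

δ = d/R = 11801.7/6370 = 1.852700 rad
φ₂ = arcsin(sin φ₁ cos δ + cos φ₁ sin δ cos θ)
   = arcsin(0.57083·-0.27818 + 0.82107·0.96053·0.90704) = 33.81787°
λ₂ = λ₁ + atan2(sin θ sin δ cos φ₁, cos δ − sin φ₁ sin φ₂) = -30.35499°

33.818°N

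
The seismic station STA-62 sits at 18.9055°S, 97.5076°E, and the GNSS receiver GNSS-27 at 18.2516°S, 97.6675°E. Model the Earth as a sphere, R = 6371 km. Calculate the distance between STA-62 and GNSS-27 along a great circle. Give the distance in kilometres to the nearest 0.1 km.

74.6 km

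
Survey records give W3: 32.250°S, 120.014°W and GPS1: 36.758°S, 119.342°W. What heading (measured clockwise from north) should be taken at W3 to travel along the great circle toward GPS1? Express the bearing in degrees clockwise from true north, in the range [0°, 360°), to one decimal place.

173.2°

Δλ = 0.6720°
y = sin Δλ · cos φ₂ = 0.009396
x = cos φ₁ sin φ₂ − sin φ₁ cos φ₂ cos Δλ = -0.078628
θ = atan2(y, x) = 173.1852° → 173.1852° (mod 360°)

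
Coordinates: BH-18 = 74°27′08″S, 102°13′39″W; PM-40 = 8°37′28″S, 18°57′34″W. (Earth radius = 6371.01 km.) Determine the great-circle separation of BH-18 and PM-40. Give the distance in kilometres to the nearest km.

8883 km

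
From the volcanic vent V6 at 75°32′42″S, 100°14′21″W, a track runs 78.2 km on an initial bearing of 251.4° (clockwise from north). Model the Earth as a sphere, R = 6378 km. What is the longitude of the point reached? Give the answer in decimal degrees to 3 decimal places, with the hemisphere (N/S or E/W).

102.946°W

V6: φ = -75.54500°, λ = -100.23917°
δ = d/R = 78.2/6378 = 0.012261 rad
φ₂ = arcsin(sin φ₁ cos δ + cos φ₁ sin δ cos θ)
   = arcsin(-0.96834·0.99992 + 0.24962·0.01226·-0.31896) = -75.75383°
λ₂ = λ₁ + atan2(sin θ sin δ cos φ₁, cos δ − sin φ₁ sin φ₂) = -102.94566°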